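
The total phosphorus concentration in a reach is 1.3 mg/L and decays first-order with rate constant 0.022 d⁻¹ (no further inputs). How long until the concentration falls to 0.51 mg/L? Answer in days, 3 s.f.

42.5 d

t = ln(C₀/C)/k = ln(1.3/0.51)/0.022 = 0.9357/0.022 = 42.53 d.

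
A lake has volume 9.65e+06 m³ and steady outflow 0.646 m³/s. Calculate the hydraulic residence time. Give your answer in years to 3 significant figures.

0.473 yr

Q = 0.646 m³/s × 3.156e+07 s/yr = 2.039e+07 m³/yr.
Hydraulic residence time τ = V/Q = 9.65e+06/2.039e+07 = 0.4734 yr.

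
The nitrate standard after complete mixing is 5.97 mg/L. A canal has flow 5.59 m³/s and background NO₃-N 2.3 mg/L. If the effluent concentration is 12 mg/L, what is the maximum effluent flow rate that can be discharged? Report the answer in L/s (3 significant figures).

3400 L/s

Mass balance at complete mixing: C_std·(Q_w + Q_r) = Q_w·C_e + Q_r·C_b.
Rearranging, Q_w = Q_r·(C_std − C_b)/(C_e − C_std) = 5.59·(5.97 − 2.3) / (12 − 5.97) = 3.402 m³/s.
= 3402 L/s.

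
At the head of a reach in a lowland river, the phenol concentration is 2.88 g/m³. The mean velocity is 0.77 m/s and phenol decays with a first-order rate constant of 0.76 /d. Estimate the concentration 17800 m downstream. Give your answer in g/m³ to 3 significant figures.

2.35 g/m³

Travel time t = 17800 m / 0.77 m/s = 1.78e+04/0.77 = 2.312e+04 s = 0.2676 d.
First-order decay: C = 2.88·exp(−0.76·0.2676) = 2.88·0.816 = 2.35 g/m³.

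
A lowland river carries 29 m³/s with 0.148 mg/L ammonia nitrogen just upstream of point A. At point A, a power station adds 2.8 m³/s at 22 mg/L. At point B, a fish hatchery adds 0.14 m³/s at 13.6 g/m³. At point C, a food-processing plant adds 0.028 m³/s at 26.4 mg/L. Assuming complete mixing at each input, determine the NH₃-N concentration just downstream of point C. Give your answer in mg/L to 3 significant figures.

2.14 mg/L

After input A: C = (29·0.148 + 2.8·22) / 31.8 = 2.072 mg/L.
After input B: C = (31.8·2.072 + 0.14·13.6) / 31.94 = 2.123 mg/L.
After input C: C = (31.94·2.123 + 0.028·26.4) / 31.97 = 2.144 mg/L.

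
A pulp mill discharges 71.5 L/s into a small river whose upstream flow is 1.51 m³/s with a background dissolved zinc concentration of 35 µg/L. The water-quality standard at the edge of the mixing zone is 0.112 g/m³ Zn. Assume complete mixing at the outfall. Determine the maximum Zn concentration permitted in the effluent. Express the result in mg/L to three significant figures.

71.5 L/s = 0.0715 m³/s.
35 µg/L = 0.035 mg/L.
Mass balance: 0.112·1.582 = 0.0715·Cₑ + 1.51·0.035.
Cₑ = (0.1771 − 0.05285) / 0.0715 = 1.738 mg/L.

1.74 mg/L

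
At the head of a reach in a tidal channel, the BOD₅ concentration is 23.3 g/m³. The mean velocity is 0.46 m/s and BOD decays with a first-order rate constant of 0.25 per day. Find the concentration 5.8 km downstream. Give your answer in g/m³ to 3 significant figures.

22.5 g/m³

Travel time t = 5.8 km / 0.46 m/s = 5800/0.46 = 1.261e+04 s = 0.1459 d.
First-order decay: C = 23.3·exp(−0.25·0.1459) = 23.3·0.9642 = 22.47 g/m³.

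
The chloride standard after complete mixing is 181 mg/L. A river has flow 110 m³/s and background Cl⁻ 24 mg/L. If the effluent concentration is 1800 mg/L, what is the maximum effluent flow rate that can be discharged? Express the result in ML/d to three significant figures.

Mass balance at complete mixing: C_std·(Q_w + Q_r) = Q_w·C_e + Q_r·C_b.
Rearranging, Q_w = Q_r·(C_std − C_b)/(C_e − C_std) = 110·(181 − 24) / (1800 − 181) = 10.67 m³/s.
= 921.6 ML/d.

922 ML/d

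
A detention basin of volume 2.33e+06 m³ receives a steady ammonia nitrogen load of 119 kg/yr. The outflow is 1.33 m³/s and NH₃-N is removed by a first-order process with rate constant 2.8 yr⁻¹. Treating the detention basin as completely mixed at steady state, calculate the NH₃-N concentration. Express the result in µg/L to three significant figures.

2.45 µg/L

Outflow Q = 1.33 m³/s × 3.156e+07 s/yr = 4.197e+07 m³/yr.
Steady-state CSTR mass balance: W = Q·C + k·V·C, so C = W/(Q + kV).
Q + kV = 4.197e+07 + 2.8·2.33e+06 = 4.85e+07 m³/yr.
C = 119/4.85e+07 = 2.454e-06 kg/m³ = 0.002454 mg/L = 2.454 µg/L.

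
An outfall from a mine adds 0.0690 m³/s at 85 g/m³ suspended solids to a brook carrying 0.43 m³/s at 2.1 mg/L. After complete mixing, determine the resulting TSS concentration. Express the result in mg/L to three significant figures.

13.6 mg/L

Flow-weighted mixing gives C = (0.069·85 + 0.43·2.1) / (0.069 + 0.43) = 6.768/0.499 = 13.56 mg/L.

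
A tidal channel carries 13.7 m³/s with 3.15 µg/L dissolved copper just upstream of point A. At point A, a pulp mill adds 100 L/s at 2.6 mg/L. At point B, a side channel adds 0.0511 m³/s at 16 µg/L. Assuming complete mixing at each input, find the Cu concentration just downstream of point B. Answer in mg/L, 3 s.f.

0.0219 mg/L

3.15 µg/L = 0.00315 mg/L.
100 L/s = 0.1 m³/s.
After input A: C = (13.7·0.00315 + 0.1·2.6) / 13.8 = 0.02197 mg/L.
16 µg/L = 0.016 mg/L.
After input B: C = (13.8·0.02197 + 0.0511·0.016) / 13.85 = 0.02195 mg/L.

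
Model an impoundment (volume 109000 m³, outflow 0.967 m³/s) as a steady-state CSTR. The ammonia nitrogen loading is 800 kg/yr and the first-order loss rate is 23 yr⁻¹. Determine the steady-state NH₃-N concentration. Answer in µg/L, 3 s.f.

24.2 µg/L

Outflow Q = 0.967 m³/s × 3.156e+07 s/yr = 3.052e+07 m³/yr.
Steady-state CSTR mass balance: W = Q·C + k·V·C, so C = W/(Q + kV).
Q + kV = 3.052e+07 + 23·109000 = 3.302e+07 m³/yr.
C = 800/3.302e+07 = 2.423e-05 kg/m³ = 0.02423 mg/L = 24.23 µg/L.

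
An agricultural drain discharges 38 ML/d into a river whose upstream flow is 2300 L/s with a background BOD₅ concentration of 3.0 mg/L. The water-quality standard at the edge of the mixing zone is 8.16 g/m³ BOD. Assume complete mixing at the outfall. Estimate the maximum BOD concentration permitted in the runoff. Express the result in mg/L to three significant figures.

35.1 mg/L

38 ML/d = 0.4398 m³/s.
2300 L/s = 2.3 m³/s.
Mass balance: 8.16·2.74 = 0.4398·Cₑ + 2.3·3.
Cₑ = (22.36 − 6.9) / 0.4398 = 35.14 mg/L.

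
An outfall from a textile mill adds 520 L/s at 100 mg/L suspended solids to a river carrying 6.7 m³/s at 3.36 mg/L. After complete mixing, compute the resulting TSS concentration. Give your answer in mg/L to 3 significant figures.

520 L/s = 0.52 m³/s.
Conservation of mass across the mixing zone: C = (0.52·100 + 6.7·3.36) / (0.52 + 6.7) = 74.51/7.22 = 10.32 mg/L.

10.3 mg/L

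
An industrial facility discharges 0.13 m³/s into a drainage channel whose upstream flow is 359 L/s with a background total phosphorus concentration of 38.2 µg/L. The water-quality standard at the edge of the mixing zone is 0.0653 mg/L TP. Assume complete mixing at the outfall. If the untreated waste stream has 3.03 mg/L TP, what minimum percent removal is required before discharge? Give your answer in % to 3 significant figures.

95.4 %

359 L/s = 0.359 m³/s.
38.2 µg/L = 0.0382 mg/L.
Mass balance: 0.0653·0.489 = 0.13·Cₑ + 0.359·0.0382.
Cₑ = (0.03193 − 0.01371) / 0.13 = 0.1401 mg/L.
Required removal = 1 − 0.1401/3.03 = 95.37 %.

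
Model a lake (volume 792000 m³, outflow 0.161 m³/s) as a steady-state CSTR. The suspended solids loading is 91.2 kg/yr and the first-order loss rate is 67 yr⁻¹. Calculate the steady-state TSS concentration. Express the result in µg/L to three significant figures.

Outflow Q = 0.161 m³/s × 3.156e+07 s/yr = 5.081e+06 m³/yr.
Steady-state CSTR mass balance: W = Q·C + k·V·C, so C = W/(Q + kV).
Q + kV = 5.081e+06 + 67·792000 = 5.814e+07 m³/yr.
C = 91.2/5.814e+07 = 1.568e-06 kg/m³ = 0.001568 mg/L = 1.568 µg/L.

1.57 µg/L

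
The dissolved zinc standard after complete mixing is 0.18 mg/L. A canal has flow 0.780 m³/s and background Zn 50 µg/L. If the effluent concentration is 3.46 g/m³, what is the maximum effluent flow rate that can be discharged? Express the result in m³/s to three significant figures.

50 µg/L = 0.05 mg/L.
Mass balance at complete mixing: C_std·(Q_w + Q_r) = Q_w·C_e + Q_r·C_b.
Rearranging, Q_w = Q_r·(C_std − C_b)/(C_e − C_std) = 0.780·(0.18 − 0.05) / (3.46 − 0.18) = 0.03091 m³/s.

0.0309 m³/s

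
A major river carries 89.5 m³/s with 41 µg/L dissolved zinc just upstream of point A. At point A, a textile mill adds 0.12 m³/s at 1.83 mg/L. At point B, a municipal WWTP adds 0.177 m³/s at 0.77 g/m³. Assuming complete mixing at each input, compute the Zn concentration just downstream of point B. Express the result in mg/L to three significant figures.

0.0448 mg/L

41 µg/L = 0.041 mg/L.
After input A: C = (89.5·0.041 + 0.12·1.83) / 89.62 = 0.0434 mg/L.
After input B: C = (89.62·0.0434 + 0.177·0.77) / 89.8 = 0.04483 mg/L.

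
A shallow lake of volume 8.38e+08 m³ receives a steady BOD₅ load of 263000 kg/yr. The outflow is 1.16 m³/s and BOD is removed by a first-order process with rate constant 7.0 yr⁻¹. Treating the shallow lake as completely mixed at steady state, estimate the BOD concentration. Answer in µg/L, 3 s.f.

Outflow Q = 1.16 m³/s × 3.156e+07 s/yr = 3.661e+07 m³/yr.
Steady-state CSTR mass balance: W = Q·C + k·V·C, so C = W/(Q + kV).
Q + kV = 3.661e+07 + 7.0·8.38e+08 = 5.903e+09 m³/yr.
C = 263000/5.903e+09 = 4.456e-05 kg/m³ = 0.04456 mg/L = 44.56 µg/L.

44.6 µg/L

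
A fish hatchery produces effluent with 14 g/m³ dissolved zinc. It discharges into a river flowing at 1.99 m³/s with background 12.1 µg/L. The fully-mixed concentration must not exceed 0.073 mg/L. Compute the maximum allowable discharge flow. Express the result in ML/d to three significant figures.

12.1 µg/L = 0.0121 mg/L.
Mass balance at complete mixing: C_std·(Q_w + Q_r) = Q_w·C_e + Q_r·C_b.
Rearranging, Q_w = Q_r·(C_std − C_b)/(C_e − C_std) = 1.99·(0.073 − 0.0121) / (14 − 0.073) = 0.008702 m³/s.
= 0.7518 ML/d.

0.752 ML/d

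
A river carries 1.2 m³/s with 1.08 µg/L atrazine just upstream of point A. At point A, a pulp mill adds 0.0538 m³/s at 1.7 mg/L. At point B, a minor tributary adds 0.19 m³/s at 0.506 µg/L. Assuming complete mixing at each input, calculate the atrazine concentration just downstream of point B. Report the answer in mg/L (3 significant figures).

0.0643 mg/L

1.08 µg/L = 0.00108 mg/L.
After input A: C = (1.2·0.00108 + 0.0538·1.7) / 1.254 = 0.07398 mg/L.
0.506 µg/L = 0.000506 mg/L.
After input B: C = (1.254·0.07398 + 0.19·0.000506) / 1.444 = 0.06431 mg/L.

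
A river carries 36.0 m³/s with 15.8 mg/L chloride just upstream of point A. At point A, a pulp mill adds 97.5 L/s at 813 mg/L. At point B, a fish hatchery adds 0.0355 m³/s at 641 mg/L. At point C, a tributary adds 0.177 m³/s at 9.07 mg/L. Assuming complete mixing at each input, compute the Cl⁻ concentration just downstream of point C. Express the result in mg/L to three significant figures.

97.5 L/s = 0.0975 m³/s.
After input A: C = (36·15.8 + 0.0975·813) / 36.1 = 17.95 mg/L.
After input B: C = (36.1·17.95 + 0.0355·641) / 36.13 = 18.57 mg/L.
After input C: C = (36.13·18.57 + 0.177·9.07) / 36.31 = 18.52 mg/L.

18.5 mg/L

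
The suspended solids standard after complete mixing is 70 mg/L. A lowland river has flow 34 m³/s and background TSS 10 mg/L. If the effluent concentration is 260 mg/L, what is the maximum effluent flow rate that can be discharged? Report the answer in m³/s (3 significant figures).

Mass balance at complete mixing: C_std·(Q_w + Q_r) = Q_w·C_e + Q_r·C_b.
Rearranging, Q_w = Q_r·(C_std − C_b)/(C_e − C_std) = 34·(70 − 10) / (260 − 70) = 10.74 m³/s.

10.7 m³/s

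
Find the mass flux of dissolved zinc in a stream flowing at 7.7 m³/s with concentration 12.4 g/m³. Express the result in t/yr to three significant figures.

Mass flux = Q·C = 7.7 m³/s × 12.4 g/m³ = 95.48 g/s.
= 95.48 g/s × 31.56 = 3013 t/yr.

3010 t/yr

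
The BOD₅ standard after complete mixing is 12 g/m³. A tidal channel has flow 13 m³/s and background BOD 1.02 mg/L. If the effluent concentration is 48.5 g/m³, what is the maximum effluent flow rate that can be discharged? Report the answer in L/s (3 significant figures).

Mass balance at complete mixing: C_std·(Q_w + Q_r) = Q_w·C_e + Q_r·C_b.
Rearranging, Q_w = Q_r·(C_std − C_b)/(C_e − C_std) = 13·(12 − 1.02) / (48.5 − 12) = 3.911 m³/s.
= 3911 L/s.

3910 L/s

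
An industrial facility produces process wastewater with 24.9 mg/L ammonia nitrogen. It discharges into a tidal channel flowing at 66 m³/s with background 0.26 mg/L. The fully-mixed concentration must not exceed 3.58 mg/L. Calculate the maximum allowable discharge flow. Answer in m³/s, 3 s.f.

Mass balance at complete mixing: C_std·(Q_w + Q_r) = Q_w·C_e + Q_r·C_b.
Rearranging, Q_w = Q_r·(C_std − C_b)/(C_e − C_std) = 66·(3.58 − 0.26) / (24.9 − 3.58) = 10.28 m³/s.

10.3 m³/s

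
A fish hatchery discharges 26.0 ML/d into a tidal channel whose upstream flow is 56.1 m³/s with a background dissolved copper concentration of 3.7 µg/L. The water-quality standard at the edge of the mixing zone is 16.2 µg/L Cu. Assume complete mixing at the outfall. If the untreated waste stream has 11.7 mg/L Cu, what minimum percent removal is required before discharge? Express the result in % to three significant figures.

79.9 %

26.0 ML/d = 0.3009 m³/s.
3.7 µg/L = 0.0037 mg/L.
16.2 µg/L = 0.0162 mg/L.
Mass balance: 0.0162·56.4 = 0.3009·Cₑ + 56.1·0.0037.
Cₑ = (0.9137 − 0.2076) / 0.3009 = 2.347 mg/L.
Required removal = 1 − 2.347/11.7 = 79.94 %.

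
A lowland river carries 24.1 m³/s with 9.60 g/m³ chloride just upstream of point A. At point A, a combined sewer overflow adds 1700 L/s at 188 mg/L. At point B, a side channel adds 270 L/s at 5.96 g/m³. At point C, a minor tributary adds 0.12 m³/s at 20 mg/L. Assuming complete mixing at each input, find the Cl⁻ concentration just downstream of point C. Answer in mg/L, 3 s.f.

21.2 mg/L

1700 L/s = 1.7 m³/s.
After input A: C = (24.1·9.6 + 1.7·188) / 25.8 = 21.36 mg/L.
270 L/s = 0.27 m³/s.
After input B: C = (25.8·21.36 + 0.27·5.96) / 26.07 = 21.2 mg/L.
After input C: C = (26.07·21.2 + 0.12·20) / 26.19 = 21.19 mg/L.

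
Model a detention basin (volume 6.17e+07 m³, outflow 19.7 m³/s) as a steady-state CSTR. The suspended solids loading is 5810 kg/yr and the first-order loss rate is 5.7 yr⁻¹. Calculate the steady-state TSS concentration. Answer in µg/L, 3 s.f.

5.97 µg/L

Outflow Q = 19.7 m³/s × 3.156e+07 s/yr = 6.217e+08 m³/yr.
Steady-state CSTR mass balance: W = Q·C + k·V·C, so C = W/(Q + kV).
Q + kV = 6.217e+08 + 5.7·6.17e+07 = 9.734e+08 m³/yr.
C = 5810/9.734e+08 = 5.969e-06 kg/m³ = 0.005969 mg/L = 5.969 µg/L.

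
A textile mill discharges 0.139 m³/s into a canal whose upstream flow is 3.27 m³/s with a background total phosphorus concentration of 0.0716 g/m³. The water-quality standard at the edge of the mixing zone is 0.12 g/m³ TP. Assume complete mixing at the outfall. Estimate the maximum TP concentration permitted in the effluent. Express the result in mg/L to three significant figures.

1.26 mg/L

Mass balance: 0.12·3.409 = 0.139·Cₑ + 3.27·0.0716.
Cₑ = (0.4091 − 0.2341) / 0.139 = 1.259 mg/L.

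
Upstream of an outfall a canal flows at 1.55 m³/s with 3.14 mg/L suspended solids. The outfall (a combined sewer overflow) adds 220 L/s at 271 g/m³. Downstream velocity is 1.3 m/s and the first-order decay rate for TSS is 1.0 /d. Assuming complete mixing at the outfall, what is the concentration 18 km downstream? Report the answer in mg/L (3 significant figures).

31.0 mg/L

220 L/s = 0.22 m³/s.
After complete mixing, C₀ = (0.22·271 + 1.55·3.14) / 1.77 = 36.43 mg/L.
Travel time t = 1.8e+04 m / 1.3 m/s = 1.385e+04 s = 0.1603 d.
C = 36.43·exp(−1.0·0.1603) = 36.43·0.8519 = 31.04 mg/L.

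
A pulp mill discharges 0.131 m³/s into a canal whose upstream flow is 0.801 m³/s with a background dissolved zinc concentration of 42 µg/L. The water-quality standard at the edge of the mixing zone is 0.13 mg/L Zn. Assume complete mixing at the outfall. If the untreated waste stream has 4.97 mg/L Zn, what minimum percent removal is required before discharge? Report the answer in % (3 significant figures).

86.6 %

42 µg/L = 0.042 mg/L.
Mass balance: 0.13·0.932 = 0.131·Cₑ + 0.801·0.042.
Cₑ = (0.1212 − 0.03364) / 0.131 = 0.6681 mg/L.
Required removal = 1 − 0.6681/4.97 = 86.56 %.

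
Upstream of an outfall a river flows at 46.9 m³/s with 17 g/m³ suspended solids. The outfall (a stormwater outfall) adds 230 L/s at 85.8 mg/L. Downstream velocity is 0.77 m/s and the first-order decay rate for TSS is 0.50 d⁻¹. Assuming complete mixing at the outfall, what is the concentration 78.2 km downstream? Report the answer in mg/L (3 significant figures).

9.63 mg/L

230 L/s = 0.23 m³/s.
After complete mixing, C₀ = (0.23·85.8 + 46.9·17) / 47.13 = 17.34 mg/L.
Travel time t = 7.82e+04 m / 0.77 m/s = 1.016e+05 s = 1.175 d.
C = 17.34·exp(−0.50·1.175) = 17.34·0.5556 = 9.632 mg/L.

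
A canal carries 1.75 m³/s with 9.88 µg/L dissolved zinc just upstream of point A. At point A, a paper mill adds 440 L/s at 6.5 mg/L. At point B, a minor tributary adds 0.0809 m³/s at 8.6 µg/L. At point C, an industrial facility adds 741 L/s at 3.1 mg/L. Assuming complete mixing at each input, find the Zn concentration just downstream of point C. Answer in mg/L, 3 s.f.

9.88 µg/L = 0.00988 mg/L.
440 L/s = 0.44 m³/s.
After input A: C = (1.75·0.00988 + 0.44·6.5) / 2.19 = 1.314 mg/L.
8.6 µg/L = 0.0086 mg/L.
After input B: C = (2.19·1.314 + 0.0809·0.0086) / 2.271 = 1.267 mg/L.
741 L/s = 0.741 m³/s.
After input C: C = (2.271·1.267 + 0.741·3.1) / 3.012 = 1.718 mg/L.

1.72 mg/L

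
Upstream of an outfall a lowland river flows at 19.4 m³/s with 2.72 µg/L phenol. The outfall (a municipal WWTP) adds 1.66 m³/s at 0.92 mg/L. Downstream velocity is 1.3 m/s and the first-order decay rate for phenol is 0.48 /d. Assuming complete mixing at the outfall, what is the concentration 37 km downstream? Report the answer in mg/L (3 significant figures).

2.72 µg/L = 0.00272 mg/L.
After complete mixing, C₀ = (1.66·0.92 + 19.4·0.00272) / 21.06 = 0.07502 mg/L.
Travel time t = 3.7e+04 m / 1.3 m/s = 2.846e+04 s = 0.3294 d.
C = 0.07502·exp(−0.48·0.3294) = 0.07502·0.8537 = 0.06405 mg/L.

0.0641 mg/L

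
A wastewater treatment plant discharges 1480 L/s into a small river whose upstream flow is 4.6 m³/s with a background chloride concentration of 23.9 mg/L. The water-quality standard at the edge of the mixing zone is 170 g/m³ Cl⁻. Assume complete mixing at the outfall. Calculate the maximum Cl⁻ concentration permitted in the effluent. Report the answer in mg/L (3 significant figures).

1480 L/s = 1.48 m³/s.
Mass balance: 170·6.08 = 1.48·Cₑ + 4.6·23.9.
Cₑ = (1034 − 109.9) / 1.48 = 624.1 mg/L.

624 mg/L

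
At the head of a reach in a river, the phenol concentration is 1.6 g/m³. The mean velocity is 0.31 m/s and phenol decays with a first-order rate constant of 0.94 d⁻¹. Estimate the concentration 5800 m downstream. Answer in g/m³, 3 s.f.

Travel time t = 5800 m / 0.31 m/s = 5800/0.31 = 1.871e+04 s = 0.2165 d.
First-order decay: C = 1.6·exp(−0.94·0.2165) = 1.6·0.8158 = 1.305 g/m³.

1.31 g/m³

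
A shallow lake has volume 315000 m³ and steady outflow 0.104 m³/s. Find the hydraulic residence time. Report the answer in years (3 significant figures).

0.0960 yr

Q = 0.104 m³/s × 3.156e+07 s/yr = 3.282e+06 m³/yr.
Hydraulic residence time τ = V/Q = 315000/3.282e+06 = 0.09598 yr.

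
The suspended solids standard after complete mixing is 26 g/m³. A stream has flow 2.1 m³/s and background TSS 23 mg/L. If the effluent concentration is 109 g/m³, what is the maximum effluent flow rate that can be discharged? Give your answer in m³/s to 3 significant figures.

0.0759 m³/s

Mass balance at complete mixing: C_std·(Q_w + Q_r) = Q_w·C_e + Q_r·C_b.
Rearranging, Q_w = Q_r·(C_std − C_b)/(C_e − C_std) = 2.1·(26 − 23) / (109 − 26) = 0.0759 m³/s.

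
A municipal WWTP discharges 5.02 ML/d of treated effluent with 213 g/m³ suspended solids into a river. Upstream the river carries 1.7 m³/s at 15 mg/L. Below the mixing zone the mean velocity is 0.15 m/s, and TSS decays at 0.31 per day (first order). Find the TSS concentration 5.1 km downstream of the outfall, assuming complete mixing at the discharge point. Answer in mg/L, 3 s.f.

5.02 ML/d = 0.0581 m³/s.
After complete mixing, C₀ = (0.0581·213 + 1.7·15) / 1.758 = 21.54 mg/L.
Travel time t = 5100 m / 0.15 m/s = 3.4e+04 s = 0.3935 d.
C = 21.54·exp(−0.31·0.3935) = 21.54·0.8852 = 19.07 mg/L.

19.1 mg/L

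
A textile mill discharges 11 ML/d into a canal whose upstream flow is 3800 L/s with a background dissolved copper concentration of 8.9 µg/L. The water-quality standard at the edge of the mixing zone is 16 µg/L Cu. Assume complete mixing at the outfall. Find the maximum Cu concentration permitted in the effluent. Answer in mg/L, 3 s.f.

11 ML/d = 0.1273 m³/s.
3800 L/s = 3.8 m³/s.
8.9 µg/L = 0.0089 mg/L.
16 µg/L = 0.016 mg/L.
Mass balance: 0.016·3.927 = 0.1273·Cₑ + 3.8·0.0089.
Cₑ = (0.06284 − 0.03382) / 0.1273 = 0.2279 mg/L.

0.228 mg/L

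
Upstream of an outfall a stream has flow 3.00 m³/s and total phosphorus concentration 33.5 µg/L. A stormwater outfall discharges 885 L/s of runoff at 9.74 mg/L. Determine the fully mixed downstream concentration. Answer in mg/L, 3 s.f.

2.24 mg/L

885 L/s = 0.885 m³/s.
33.5 µg/L = 0.0335 mg/L.
Flow-weighted mixing gives C = (0.885·9.74 + 3·0.0335) / (0.885 + 3) = 8.72/3.885 = 2.245 mg/L.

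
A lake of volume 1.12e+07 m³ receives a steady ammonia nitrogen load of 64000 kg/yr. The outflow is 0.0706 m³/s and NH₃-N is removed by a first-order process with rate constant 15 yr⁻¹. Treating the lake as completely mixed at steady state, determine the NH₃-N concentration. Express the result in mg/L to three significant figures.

Outflow Q = 0.0706 m³/s × 3.156e+07 s/yr = 2.228e+06 m³/yr.
Steady-state CSTR mass balance: W = Q·C + k·V·C, so C = W/(Q + kV).
Q + kV = 2.228e+06 + 15·1.12e+07 = 1.702e+08 m³/yr.
C = 64000/1.702e+08 = 0.000376 kg/m³ = 0.376 mg/L.

0.376 mg/L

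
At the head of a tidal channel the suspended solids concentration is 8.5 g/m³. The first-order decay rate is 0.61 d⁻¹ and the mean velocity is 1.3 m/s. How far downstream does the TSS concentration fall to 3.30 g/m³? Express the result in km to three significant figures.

From C = C₀·e^(−kt), t = ln(C₀/C)/k = ln(8.5/3.30)/0.61 = 0.9461/0.61 = 1.551 d.
Distance = v·t = 1.3 m/s × 1.34e+05 s = 1.742e+05 m = 174.2 km.

174 km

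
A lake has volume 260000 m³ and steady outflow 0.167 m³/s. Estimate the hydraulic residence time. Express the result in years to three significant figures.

0.0493 yr

Q = 0.167 m³/s × 3.156e+07 s/yr = 5.27e+06 m³/yr.
Hydraulic residence time τ = V/Q = 260000/5.27e+06 = 0.04933 yr.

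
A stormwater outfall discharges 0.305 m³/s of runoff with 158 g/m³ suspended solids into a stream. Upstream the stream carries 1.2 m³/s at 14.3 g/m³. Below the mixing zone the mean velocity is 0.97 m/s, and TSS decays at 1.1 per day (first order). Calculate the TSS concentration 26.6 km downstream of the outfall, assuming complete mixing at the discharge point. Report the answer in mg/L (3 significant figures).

After complete mixing, C₀ = (0.305·158 + 1.2·14.3) / 1.505 = 43.42 mg/L.
Travel time t = 2.66e+04 m / 0.97 m/s = 2.742e+04 s = 0.3174 d.
C = 43.42·exp(−1.1·0.3174) = 43.42·0.7053 = 30.63 mg/L.

30.6 mg/L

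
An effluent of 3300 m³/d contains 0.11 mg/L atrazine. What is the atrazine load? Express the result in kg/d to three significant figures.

0.363 kg/d

3300 m³/d = 0.03819 m³/s.
Mass flux = Q·C = 0.03819 m³/s × 0.11 g/m³ = 0.004201 g/s.
= 0.004201 g/s × 86.4 = 0.363 kg/d.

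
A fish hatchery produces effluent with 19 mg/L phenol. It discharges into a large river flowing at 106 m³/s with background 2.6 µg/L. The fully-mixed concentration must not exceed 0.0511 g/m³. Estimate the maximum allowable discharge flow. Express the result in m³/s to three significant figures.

0.271 m³/s

2.6 µg/L = 0.0026 mg/L.
Mass balance at complete mixing: C_std·(Q_w + Q_r) = Q_w·C_e + Q_r·C_b.
Rearranging, Q_w = Q_r·(C_std − C_b)/(C_e − C_std) = 106·(0.0511 − 0.0026) / (19 − 0.0511) = 0.2713 m³/s.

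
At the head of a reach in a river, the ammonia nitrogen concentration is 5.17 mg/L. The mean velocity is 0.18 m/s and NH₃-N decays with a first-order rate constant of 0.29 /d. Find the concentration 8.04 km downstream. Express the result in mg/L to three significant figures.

Travel time t = 8.04 km / 0.18 m/s = 8040/0.18 = 4.467e+04 s = 0.517 d.
First-order decay: C = 5.17·exp(−0.29·0.517) = 5.17·0.8608 = 4.45 mg/L.

4.45 mg/L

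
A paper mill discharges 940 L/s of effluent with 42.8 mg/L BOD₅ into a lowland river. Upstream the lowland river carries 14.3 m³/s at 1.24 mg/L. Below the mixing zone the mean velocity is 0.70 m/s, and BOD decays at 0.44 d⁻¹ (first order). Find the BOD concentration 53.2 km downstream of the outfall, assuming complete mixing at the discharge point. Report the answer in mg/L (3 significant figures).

940 L/s = 0.94 m³/s.
After complete mixing, C₀ = (0.94·42.8 + 14.3·1.24) / 15.24 = 3.803 mg/L.
Travel time t = 5.32e+04 m / 0.70 m/s = 7.6e+04 s = 0.8796 d.
C = 3.803·exp(−0.44·0.8796) = 3.803·0.6791 = 2.583 mg/L.

2.58 mg/L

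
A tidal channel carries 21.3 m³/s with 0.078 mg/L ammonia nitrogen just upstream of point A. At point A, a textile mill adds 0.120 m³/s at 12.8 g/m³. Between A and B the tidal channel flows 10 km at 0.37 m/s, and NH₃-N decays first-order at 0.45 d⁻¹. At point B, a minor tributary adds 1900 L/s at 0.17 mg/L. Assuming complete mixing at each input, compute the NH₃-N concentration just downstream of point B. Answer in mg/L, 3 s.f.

After input A: C = (21.3·0.078 + 0.12·12.8) / 21.42 = 0.1493 mg/L.
Over the 10 km reach to input B (t = 2.703e+04 s = 0.3128 d), decay gives C = 0.1493·exp(−0.45·0.3128) = 0.1297 mg/L.
1900 L/s = 1.9 m³/s.
After input B: C = (21.42·0.1297 + 1.9·0.17) / 23.32 = 0.133 mg/L.

0.133 mg/L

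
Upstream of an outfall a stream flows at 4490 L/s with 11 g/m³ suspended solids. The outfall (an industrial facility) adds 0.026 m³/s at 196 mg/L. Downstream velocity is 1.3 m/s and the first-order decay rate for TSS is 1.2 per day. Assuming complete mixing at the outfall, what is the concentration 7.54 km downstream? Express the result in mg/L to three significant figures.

11.1 mg/L

4490 L/s = 4.49 m³/s.
After complete mixing, C₀ = (0.026·196 + 4.49·11) / 4.516 = 12.07 mg/L.
Travel time t = 7540 m / 1.3 m/s = 5800 s = 0.06713 d.
C = 12.07·exp(−1.2·0.06713) = 12.07·0.9226 = 11.13 mg/L.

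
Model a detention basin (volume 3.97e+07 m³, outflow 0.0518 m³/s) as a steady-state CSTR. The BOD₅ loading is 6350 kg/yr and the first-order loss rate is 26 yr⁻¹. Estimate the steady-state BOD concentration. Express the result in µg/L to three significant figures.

6.14 µg/L

Outflow Q = 0.0518 m³/s × 3.156e+07 s/yr = 1.635e+06 m³/yr.
Steady-state CSTR mass balance: W = Q·C + k·V·C, so C = W/(Q + kV).
Q + kV = 1.635e+06 + 26·3.97e+07 = 1.034e+09 m³/yr.
C = 6350/1.034e+09 = 6.142e-06 kg/m³ = 0.006142 mg/L = 6.142 µg/L.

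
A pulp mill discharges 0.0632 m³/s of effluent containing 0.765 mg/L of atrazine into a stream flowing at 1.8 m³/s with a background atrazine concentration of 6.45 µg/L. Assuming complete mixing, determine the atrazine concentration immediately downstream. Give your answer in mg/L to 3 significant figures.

0.0322 mg/L

6.45 µg/L = 0.00645 mg/L.
Flow-weighted mixing gives C = (0.0632·0.765 + 1.8·0.00645) / (0.0632 + 1.8) = 0.05996/1.863 = 0.03218 mg/L.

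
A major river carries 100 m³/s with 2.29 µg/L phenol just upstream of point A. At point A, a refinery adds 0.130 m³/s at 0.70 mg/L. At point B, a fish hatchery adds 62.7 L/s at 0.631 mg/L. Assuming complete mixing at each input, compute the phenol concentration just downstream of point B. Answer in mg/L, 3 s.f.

2.29 µg/L = 0.00229 mg/L.
After input A: C = (100·0.00229 + 0.13·0.7) / 100.1 = 0.003196 mg/L.
62.7 L/s = 0.0627 m³/s.
After input B: C = (100.1·0.003196 + 0.0627·0.631) / 100.2 = 0.003589 mg/L.

0.00359 mg/L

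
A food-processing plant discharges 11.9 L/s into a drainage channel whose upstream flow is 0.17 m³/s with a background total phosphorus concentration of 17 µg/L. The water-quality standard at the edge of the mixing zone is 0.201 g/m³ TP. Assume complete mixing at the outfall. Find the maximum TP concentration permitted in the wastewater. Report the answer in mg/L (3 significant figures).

11.9 L/s = 0.0119 m³/s.
17 µg/L = 0.017 mg/L.
Mass balance: 0.201·0.1819 = 0.0119·Cₑ + 0.17·0.017.
Cₑ = (0.03656 − 0.00289) / 0.0119 = 2.83 mg/L.

2.83 mg/L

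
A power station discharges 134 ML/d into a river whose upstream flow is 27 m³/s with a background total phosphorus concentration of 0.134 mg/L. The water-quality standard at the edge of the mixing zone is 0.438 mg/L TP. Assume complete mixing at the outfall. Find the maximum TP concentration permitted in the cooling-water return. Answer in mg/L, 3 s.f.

5.73 mg/L

134 ML/d = 1.551 m³/s.
Mass balance: 0.438·28.55 = 1.551·Cₑ + 27·0.134.
Cₑ = (12.51 − 3.618) / 1.551 = 5.73 mg/L.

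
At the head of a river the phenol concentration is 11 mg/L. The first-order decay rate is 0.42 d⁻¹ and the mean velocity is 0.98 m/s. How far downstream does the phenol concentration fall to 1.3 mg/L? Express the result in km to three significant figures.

431 km

From C = C₀·e^(−kt), t = ln(C₀/C)/k = ln(11/1.3)/0.42 = 2.136/0.42 = 5.085 d.
Distance = v·t = 0.98 m/s × 4.393e+05 s = 4.305e+05 m = 430.5 km.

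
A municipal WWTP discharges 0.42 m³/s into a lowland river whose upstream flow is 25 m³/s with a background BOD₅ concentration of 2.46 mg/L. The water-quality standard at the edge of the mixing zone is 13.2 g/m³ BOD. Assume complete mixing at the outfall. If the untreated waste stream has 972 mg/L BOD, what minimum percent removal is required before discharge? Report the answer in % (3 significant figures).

32.9 %

Mass balance: 13.2·25.42 = 0.42·Cₑ + 25·2.46.
Cₑ = (335.5 − 61.5) / 0.42 = 652.5 mg/L.
Required removal = 1 − 652.5/972 = 32.87 %.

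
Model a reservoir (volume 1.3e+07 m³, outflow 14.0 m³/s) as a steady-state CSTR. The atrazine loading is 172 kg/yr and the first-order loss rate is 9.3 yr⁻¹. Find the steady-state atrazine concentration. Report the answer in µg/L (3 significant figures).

0.306 µg/L

Outflow Q = 14.0 m³/s × 3.156e+07 s/yr = 4.418e+08 m³/yr.
Steady-state CSTR mass balance: W = Q·C + k·V·C, so C = W/(Q + kV).
Q + kV = 4.418e+08 + 9.3·1.3e+07 = 5.627e+08 m³/yr.
C = 172/5.627e+08 = 3.057e-07 kg/m³ = 0.0003057 mg/L = 0.3057 µg/L.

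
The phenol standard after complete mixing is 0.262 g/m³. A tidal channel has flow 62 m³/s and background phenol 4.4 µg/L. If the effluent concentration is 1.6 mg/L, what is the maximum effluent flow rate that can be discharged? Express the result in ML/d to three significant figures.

1030 ML/d

4.4 µg/L = 0.0044 mg/L.
Mass balance at complete mixing: C_std·(Q_w + Q_r) = Q_w·C_e + Q_r·C_b.
Rearranging, Q_w = Q_r·(C_std − C_b)/(C_e − C_std) = 62·(0.262 − 0.0044) / (1.6 − 0.262) = 11.94 m³/s.
= 1031 ML/d.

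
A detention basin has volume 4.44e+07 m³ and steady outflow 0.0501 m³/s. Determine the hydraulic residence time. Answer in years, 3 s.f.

28.1 yr

Q = 0.0501 m³/s × 3.156e+07 s/yr = 1.581e+06 m³/yr.
Hydraulic residence time τ = V/Q = 4.44e+07/1.581e+06 = 28.08 yr.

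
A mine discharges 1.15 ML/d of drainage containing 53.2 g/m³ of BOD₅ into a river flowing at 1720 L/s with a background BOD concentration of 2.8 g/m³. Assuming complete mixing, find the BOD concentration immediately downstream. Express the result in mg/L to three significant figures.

1.15 ML/d = 0.01331 m³/s.
1720 L/s = 1.72 m³/s.
By mass balance at complete mixing, C = (0.01331·53.2 + 1.72·2.8) / (0.01331 + 1.72) = 5.524/1.733 = 3.187 mg/L.

3.19 mg/L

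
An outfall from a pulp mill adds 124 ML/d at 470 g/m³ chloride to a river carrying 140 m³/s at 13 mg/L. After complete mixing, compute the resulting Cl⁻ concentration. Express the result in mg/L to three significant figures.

17.6 mg/L

124 ML/d = 1.435 m³/s.
Conservation of mass across the mixing zone: C = (1.435·470 + 140·13) / (1.435 + 140) = 2495/141.4 = 17.64 mg/L.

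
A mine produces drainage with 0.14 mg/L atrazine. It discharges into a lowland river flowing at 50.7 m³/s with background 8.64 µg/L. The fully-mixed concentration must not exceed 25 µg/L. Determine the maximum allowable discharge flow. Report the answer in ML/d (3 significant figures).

623 ML/d

8.64 µg/L = 0.00864 mg/L.
25 µg/L = 0.025 mg/L.
Mass balance at complete mixing: C_std·(Q_w + Q_r) = Q_w·C_e + Q_r·C_b.
Rearranging, Q_w = Q_r·(C_std − C_b)/(C_e − C_std) = 50.7·(0.025 − 0.00864) / (0.14 − 0.025) = 7.213 m³/s.
= 623.2 ML/d.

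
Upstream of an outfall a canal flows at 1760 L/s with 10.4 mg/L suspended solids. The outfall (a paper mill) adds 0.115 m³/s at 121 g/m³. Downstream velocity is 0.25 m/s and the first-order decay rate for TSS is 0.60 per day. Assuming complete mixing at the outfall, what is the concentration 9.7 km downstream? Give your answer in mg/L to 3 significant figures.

13.1 mg/L

1760 L/s = 1.76 m³/s.
After complete mixing, C₀ = (0.115·121 + 1.76·10.4) / 1.875 = 17.18 mg/L.
Travel time t = 9700 m / 0.25 m/s = 3.88e+04 s = 0.4491 d.
C = 17.18·exp(−0.60·0.4491) = 17.18·0.7638 = 13.12 mg/L.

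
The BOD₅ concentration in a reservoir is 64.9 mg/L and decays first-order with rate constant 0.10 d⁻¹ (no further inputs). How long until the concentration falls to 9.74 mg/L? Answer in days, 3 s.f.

19.0 d

t = ln(C₀/C)/k = ln(64.9/9.74)/0.10 = 1.897/0.10 = 18.97 d.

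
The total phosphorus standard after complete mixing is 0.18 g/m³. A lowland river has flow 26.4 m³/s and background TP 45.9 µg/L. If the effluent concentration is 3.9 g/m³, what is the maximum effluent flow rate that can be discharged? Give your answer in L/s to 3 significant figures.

952 L/s

45.9 µg/L = 0.0459 mg/L.
Mass balance at complete mixing: C_std·(Q_w + Q_r) = Q_w·C_e + Q_r·C_b.
Rearranging, Q_w = Q_r·(C_std − C_b)/(C_e − C_std) = 26.4·(0.18 − 0.0459) / (3.9 − 0.18) = 0.9517 m³/s.
= 951.7 L/s.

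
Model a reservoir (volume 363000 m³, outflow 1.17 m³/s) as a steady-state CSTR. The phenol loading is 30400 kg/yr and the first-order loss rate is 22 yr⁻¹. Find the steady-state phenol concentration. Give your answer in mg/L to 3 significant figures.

Outflow Q = 1.17 m³/s × 3.156e+07 s/yr = 3.692e+07 m³/yr.
Steady-state CSTR mass balance: W = Q·C + k·V·C, so C = W/(Q + kV).
Q + kV = 3.692e+07 + 22·363000 = 4.491e+07 m³/yr.
C = 30400/4.491e+07 = 0.0006769 kg/m³ = 0.6769 mg/L.

0.677 mg/L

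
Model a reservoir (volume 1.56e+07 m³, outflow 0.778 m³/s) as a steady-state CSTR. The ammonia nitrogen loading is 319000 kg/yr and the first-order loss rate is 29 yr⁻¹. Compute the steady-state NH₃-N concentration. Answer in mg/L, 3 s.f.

Outflow Q = 0.778 m³/s × 3.156e+07 s/yr = 2.455e+07 m³/yr.
Steady-state CSTR mass balance: W = Q·C + k·V·C, so C = W/(Q + kV).
Q + kV = 2.455e+07 + 29·1.56e+07 = 4.77e+08 m³/yr.
C = 319000/4.77e+08 = 0.0006688 kg/m³ = 0.6688 mg/L.

0.669 mg/L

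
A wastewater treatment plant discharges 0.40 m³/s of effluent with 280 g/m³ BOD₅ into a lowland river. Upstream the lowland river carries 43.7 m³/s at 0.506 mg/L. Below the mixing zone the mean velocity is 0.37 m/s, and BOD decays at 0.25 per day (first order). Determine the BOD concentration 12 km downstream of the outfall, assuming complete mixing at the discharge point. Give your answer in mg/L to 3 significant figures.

After complete mixing, C₀ = (0.4·280 + 43.7·0.506) / 44.1 = 3.041 mg/L.
Travel time t = 1.2e+04 m / 0.37 m/s = 3.243e+04 s = 0.3754 d.
C = 3.041·exp(−0.25·0.3754) = 3.041·0.9104 = 2.769 mg/L.

2.77 mg/L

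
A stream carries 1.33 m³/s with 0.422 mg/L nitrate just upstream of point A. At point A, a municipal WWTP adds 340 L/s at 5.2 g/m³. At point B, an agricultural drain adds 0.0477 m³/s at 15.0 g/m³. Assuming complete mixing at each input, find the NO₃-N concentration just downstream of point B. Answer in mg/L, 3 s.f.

340 L/s = 0.34 m³/s.
After input A: C = (1.33·0.422 + 0.34·5.2) / 1.67 = 1.395 mg/L.
After input B: C = (1.67·1.395 + 0.0477·15) / 1.718 = 1.773 mg/L.

1.77 mg/L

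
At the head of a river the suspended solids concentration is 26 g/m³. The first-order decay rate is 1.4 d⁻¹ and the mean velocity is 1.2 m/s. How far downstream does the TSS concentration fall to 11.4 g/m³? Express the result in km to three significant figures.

61.1 km

From C = C₀·e^(−kt), t = ln(C₀/C)/k = ln(26/11.4)/1.4 = 0.8245/1.4 = 0.5889 d.
Distance = v·t = 1.2 m/s × 5.088e+04 s = 6.106e+04 m = 61.06 km.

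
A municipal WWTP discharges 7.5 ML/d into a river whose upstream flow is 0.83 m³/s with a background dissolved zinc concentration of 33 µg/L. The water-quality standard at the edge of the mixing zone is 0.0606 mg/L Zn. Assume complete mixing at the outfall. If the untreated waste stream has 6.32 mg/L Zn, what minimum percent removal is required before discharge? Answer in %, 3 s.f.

7.5 ML/d = 0.08681 m³/s.
33 µg/L = 0.033 mg/L.
Mass balance: 0.0606·0.9168 = 0.08681·Cₑ + 0.83·0.033.
Cₑ = (0.05556 − 0.02739) / 0.08681 = 0.3245 mg/L.
Required removal = 1 − 0.3245/6.32 = 94.87 %.

94.9 %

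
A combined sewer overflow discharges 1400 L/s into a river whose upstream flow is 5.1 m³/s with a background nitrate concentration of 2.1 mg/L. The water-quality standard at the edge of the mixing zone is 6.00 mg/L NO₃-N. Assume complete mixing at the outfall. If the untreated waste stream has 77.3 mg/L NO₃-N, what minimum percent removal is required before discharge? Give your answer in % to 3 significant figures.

1400 L/s = 1.4 m³/s.
Mass balance: 6·6.5 = 1.4·Cₑ + 5.1·2.1.
Cₑ = (39 − 10.71) / 1.4 = 20.21 mg/L.
Required removal = 1 − 20.21/77.3 = 73.86 %.

73.9 %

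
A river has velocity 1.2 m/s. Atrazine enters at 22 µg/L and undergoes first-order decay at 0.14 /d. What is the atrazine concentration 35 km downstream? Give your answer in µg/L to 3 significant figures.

21.0 µg/L

Travel time t = 35 km / 1.2 m/s = 3.5e+04/1.2 = 2.917e+04 s = 0.3376 d.
First-order decay: C = 22·exp(−0.14·0.3376) = 22·0.9538 = 20.98 µg/L.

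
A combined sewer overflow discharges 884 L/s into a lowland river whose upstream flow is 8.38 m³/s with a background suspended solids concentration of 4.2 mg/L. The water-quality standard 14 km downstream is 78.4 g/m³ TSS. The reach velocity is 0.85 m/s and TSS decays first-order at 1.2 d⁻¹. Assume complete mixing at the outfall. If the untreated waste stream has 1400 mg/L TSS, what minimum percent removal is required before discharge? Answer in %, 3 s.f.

29.1 %

884 L/s = 0.884 m³/s.
Travel time to the compliance point: t = 1.4e+04/0.85 = 1.647e+04 s = 0.1906 d; decay factor exp(−1.2·0.1906) = 0.7955.
So the concentration just after mixing may be at most 78.4/0.7955 = 98.55 mg/L.
Mass balance: 98.55·9.264 = 0.884·Cₑ + 8.38·4.2.
Cₑ = (913 − 35.2) / 0.884 = 993 mg/L.
Required removal = 1 − 993/1400 = 29.07 %.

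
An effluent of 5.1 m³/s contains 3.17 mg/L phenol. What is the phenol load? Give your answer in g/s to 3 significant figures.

16.2 g/s

Mass flux = Q·C = 5.1 m³/s × 3.17 g/m³ = 16.17 g/s.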